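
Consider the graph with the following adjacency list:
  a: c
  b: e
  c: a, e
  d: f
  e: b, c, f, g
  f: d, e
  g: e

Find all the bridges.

a-c, b-e, c-e, d-f, e-f, e-g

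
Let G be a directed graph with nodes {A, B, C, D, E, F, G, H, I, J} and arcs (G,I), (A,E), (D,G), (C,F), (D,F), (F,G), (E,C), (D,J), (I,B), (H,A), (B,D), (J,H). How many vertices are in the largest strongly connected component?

{A, B, C, D, E, F, G, H, I, J} are all mutually reachable — one SCC of size 10.
The largest has 10 vertices.

10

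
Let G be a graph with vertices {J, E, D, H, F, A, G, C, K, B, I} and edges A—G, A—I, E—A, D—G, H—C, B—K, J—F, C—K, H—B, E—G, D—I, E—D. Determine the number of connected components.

Starting from F we can reach F, J. That is one component of size 2.
Starting from B we can reach B, C, H, K. That is one component of size 4.
Starting from A we can reach A, D, E, G, I. That is one component of size 5.
Total: 3 components.

3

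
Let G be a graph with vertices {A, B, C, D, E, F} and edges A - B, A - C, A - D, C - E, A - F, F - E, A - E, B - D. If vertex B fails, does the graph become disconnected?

No

Deleting B leaves 1 component (was 1) (its neighbors A, D remain connected to each other), so B is not a cut vertex.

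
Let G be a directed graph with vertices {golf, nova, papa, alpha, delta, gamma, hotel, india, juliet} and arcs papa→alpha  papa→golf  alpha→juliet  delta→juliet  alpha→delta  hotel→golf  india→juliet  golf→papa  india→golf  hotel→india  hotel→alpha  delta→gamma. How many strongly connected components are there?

{golf, papa} are all mutually reachable — one SCC of size 2.
{hotel} is an SCC by itself.
{juliet} is an SCC by itself.
{india} is an SCC by itself.
{alpha} is an SCC by itself.
(and 3 more singleton SCCs)
That gives 8 strongly connected components.

8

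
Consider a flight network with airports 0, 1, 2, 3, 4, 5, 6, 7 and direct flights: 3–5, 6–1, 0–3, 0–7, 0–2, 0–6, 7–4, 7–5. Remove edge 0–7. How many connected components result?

0 and 7 are still connected via 0-3-5-7, so the component count stays at 1.

1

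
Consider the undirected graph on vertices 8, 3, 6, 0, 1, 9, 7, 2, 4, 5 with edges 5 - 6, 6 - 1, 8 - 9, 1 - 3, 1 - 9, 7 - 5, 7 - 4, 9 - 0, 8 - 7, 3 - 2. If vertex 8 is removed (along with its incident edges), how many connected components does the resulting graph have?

With 8 gone, the remaining components are: {0, 1, 2, 3, 4, 5, 6, 7, 9}.
That is 1 component.

1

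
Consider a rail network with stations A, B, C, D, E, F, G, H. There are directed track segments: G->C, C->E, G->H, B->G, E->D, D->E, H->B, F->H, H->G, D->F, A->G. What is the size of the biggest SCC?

7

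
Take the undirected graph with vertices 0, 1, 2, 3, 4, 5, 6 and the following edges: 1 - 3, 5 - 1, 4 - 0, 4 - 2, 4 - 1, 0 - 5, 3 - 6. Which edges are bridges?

The edges on the cycle 4-0-5-1-4 are not bridges since each lies on that cycle.
But removing 3 - 6 disconnects 3 from 6; removing 1 - 3 disconnects 1 from 3; removing 4 - 2 disconnects 4 from 2 — these are bridges.

1-3, 2-4, 3-6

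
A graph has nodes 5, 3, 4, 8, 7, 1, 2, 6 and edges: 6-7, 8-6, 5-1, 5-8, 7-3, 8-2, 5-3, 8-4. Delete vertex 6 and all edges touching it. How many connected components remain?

With 6 gone, the remaining components are: {1, 2, 3, 4, 5, 7, 8}.
That is 1 component.

1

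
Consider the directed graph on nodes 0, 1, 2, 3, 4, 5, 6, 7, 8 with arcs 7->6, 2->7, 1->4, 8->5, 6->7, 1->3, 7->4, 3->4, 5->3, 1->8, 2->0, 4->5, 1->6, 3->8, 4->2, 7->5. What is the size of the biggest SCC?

7

{2, 3, 4, 5, 6, 7, 8} are all mutually reachable — one SCC of size 7.
{1} is an SCC by itself.
{0} is an SCC by itself.
The largest has 7 vertices.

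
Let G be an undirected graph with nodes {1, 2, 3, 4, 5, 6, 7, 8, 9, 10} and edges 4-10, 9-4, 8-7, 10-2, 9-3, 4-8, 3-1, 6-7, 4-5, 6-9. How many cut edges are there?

The edges on the cycle 6-9-4-8-7-6 are not bridges since each lies on that cycle.
But removing 3-1 disconnects 3 from 1; removing 4-10 disconnects 4 from 10; removing 9-3 disconnects 9 from 3; removing 5-4 disconnects 5 from 4 — these are bridges.
In total 5 edges are bridges.

5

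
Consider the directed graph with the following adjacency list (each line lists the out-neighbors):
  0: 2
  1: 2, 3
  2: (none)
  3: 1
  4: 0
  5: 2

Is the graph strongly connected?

No

There is no directed path from 1 to 4, so the graph is not strongly connected.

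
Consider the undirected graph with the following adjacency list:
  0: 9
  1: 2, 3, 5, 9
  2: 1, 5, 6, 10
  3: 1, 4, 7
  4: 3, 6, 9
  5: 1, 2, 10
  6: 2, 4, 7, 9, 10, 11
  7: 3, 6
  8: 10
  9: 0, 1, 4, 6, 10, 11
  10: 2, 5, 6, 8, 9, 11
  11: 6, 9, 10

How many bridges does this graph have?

2

The edges on the cycle 9-10-11-6-9 are not bridges since each lies on that cycle.
But removing 9-0 disconnects 9 from 0; removing 10-8 disconnects 10 from 8 — these are bridges.
That makes 2 bridges.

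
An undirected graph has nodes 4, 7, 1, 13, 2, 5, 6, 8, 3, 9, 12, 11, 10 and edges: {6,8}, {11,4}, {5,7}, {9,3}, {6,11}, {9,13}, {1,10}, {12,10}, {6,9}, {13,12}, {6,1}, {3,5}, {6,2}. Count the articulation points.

5

Removing 3 increases the component count from 1 to 2, so 3 is a cut vertex.
Removing 5 increases the component count from 1 to 2, so 5 is a cut vertex.
Removing 6 increases the component count from 1 to 4, so 6 is a cut vertex.
Likewise 9, 11 are cut vertices.
By contrast removing 4 leaves 1 component; it is not a cut vertex. No other vertex is a cut vertex either.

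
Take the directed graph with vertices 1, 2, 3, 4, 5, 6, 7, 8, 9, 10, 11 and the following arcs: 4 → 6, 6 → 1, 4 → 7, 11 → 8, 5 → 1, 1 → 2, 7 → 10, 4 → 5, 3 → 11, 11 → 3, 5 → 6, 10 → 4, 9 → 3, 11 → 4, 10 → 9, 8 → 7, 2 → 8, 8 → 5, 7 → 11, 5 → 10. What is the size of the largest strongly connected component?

{1, 2, 3, 4, 5, 6, 7, 8, 9, 10, 11} are all mutually reachable — one SCC of size 11.
The largest has 11 vertices.

11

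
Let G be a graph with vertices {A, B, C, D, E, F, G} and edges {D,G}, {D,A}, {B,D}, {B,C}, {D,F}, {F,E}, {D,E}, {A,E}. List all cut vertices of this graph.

Removing B increases the component count from 1 to 2, so B is a cut vertex.
Removing D increases the component count from 1 to 3, so D is a cut vertex.
By contrast removing E leaves 1 component; it is not a cut vertex. No other vertex is a cut vertex either.

B, D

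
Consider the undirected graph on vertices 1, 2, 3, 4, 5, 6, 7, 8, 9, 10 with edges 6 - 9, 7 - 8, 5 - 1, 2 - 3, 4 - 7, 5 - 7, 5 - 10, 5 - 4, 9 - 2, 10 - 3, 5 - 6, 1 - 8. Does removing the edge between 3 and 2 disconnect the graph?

No

After removing 3 - 2, the path 3-10-5-6-9-2 still connects them, so the edge is not a bridge.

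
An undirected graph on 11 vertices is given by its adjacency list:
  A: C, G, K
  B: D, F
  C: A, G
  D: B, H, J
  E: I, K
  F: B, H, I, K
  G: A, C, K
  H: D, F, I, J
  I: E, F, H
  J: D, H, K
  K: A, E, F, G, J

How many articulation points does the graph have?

Removing K increases the component count from 1 to 2, so K is a cut vertex.
By contrast removing C leaves 1 component; it is not a cut vertex. No other vertex is a cut vertex either.

1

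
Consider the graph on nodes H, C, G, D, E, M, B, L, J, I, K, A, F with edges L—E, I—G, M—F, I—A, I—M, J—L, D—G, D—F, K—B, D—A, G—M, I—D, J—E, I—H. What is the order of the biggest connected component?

C is isolated — a component by itself.
Starting from B we can reach B, K. That is one component of size 2.
Starting from E we can reach E, J, L. That is one component of size 3.
Starting from A we can reach A, D, F, G, H, I, M. That is one component of size 7.
The largest has 7 vertices.

7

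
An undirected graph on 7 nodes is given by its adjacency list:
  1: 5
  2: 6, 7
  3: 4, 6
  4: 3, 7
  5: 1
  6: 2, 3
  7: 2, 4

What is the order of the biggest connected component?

5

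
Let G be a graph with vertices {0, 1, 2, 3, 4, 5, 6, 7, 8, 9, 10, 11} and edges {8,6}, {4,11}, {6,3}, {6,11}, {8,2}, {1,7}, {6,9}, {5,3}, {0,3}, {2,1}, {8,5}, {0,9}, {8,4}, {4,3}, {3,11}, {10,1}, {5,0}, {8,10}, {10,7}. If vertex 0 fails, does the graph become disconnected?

No

Deleting 0 leaves 1 component (was 1) (its neighbors 3, 5, 9 remain connected to each other), so 0 is not a cut vertex.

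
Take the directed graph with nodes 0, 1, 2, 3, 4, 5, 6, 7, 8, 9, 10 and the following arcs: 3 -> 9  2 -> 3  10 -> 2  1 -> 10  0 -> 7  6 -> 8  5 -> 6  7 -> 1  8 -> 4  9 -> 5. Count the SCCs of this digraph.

11

{5} is an SCC by itself.
{2} is an SCC by itself.
{6} is an SCC by itself.
{0} is an SCC by itself.
{7} is an SCC by itself.
(and 6 more singleton SCCs)
That gives 11 strongly connected components.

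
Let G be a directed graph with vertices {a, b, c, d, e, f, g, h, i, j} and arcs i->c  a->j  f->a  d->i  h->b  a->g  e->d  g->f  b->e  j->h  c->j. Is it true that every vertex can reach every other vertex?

No

There is no directed path from e to f, so the graph is not strongly connected.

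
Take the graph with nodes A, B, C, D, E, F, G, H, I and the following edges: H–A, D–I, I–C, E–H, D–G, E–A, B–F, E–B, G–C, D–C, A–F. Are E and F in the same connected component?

Yes

From E we can reach A, B, E, F, H, which includes F.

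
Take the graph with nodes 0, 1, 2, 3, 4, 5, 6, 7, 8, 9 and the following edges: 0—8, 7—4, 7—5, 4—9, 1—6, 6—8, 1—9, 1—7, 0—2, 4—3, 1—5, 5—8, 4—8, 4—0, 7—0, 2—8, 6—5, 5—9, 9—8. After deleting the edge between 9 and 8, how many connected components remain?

9 and 8 are still connected via 9-4-8, so the component count stays at 1.

1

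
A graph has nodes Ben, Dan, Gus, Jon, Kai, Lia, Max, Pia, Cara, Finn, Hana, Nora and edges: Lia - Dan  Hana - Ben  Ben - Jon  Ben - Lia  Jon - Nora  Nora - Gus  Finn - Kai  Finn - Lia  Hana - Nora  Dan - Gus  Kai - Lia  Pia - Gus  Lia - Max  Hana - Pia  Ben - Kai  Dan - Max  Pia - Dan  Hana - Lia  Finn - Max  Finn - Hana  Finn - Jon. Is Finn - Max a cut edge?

After removing Finn - Max, the path Finn-Lia-Max still connects them, so the edge is not a bridge.

No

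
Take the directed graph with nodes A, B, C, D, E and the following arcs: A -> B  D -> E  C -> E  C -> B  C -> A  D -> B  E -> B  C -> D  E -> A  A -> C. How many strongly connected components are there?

2

{A, C, D, E} are all mutually reachable — one SCC of size 4.
{B} is an SCC by itself.
That gives 2 strongly connected components.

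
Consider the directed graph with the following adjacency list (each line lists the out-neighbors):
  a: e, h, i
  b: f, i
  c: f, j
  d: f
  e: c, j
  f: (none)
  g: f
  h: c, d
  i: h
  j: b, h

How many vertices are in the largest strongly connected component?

5

{b, c, h, i, j} are all mutually reachable — one SCC of size 5.
{a} is an SCC by itself.
{e} is an SCC by itself.
{d} is an SCC by itself.
{g} is an SCC by itself.
(and 1 more singleton SCC)
The largest has 5 vertices.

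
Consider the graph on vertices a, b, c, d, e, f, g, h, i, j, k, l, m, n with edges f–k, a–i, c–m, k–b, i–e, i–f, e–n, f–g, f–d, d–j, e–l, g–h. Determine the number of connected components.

Starting from c we can reach c, m. That is one component of size 2.
Starting from a we can reach a, b, d, e, f, g, h, i, j, k, l, n. That is one component of size 12.
Total: 2 components.

2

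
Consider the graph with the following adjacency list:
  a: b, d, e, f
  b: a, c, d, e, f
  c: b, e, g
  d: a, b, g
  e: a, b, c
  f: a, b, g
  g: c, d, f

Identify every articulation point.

Removing g, for instance, still leaves 1 component. No single vertex removal increases the component count — the graph has no articulation points.

none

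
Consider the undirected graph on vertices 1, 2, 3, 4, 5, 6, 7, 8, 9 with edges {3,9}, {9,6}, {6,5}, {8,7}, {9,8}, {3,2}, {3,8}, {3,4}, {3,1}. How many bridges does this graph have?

6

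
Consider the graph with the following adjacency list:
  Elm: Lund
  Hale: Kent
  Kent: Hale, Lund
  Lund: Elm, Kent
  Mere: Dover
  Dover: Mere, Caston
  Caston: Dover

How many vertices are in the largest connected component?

4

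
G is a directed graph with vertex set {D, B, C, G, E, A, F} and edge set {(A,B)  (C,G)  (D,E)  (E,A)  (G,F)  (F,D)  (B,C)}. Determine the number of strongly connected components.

1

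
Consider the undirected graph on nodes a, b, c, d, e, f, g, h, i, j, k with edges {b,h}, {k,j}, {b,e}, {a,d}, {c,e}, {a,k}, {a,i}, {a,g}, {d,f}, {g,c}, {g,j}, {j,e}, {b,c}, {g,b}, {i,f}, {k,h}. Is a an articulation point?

Deleting a raises the number of components from 1 to 2, so a is a cut vertex.

Yes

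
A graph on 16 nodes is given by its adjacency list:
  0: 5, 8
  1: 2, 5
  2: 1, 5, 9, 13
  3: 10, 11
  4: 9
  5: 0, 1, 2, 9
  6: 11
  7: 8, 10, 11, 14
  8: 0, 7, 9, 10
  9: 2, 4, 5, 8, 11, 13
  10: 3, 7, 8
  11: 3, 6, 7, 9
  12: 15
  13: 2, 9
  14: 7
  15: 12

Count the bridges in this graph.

The edges on the cycle 9-11-7-8-9 are not bridges since each lies on that cycle.
But removing 15-12 disconnects 15 from 12; removing 14-7 disconnects 14 from 7; removing 11-6 disconnects 11 from 6; removing 4-9 disconnects 4 from 9 — these are bridges.
That makes 4 bridges.

4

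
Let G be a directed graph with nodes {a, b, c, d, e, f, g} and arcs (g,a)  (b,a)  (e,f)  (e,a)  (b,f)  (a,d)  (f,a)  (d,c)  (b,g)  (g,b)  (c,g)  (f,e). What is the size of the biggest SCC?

7

{a, b, c, d, e, f, g} are all mutually reachable — one SCC of size 7.
The largest has 7 vertices.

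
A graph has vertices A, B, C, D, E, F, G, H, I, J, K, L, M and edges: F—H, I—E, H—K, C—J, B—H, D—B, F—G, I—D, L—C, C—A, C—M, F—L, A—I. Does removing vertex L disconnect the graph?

Deleting L leaves 1 component (was 1) (its neighbors C, F remain connected to each other), so L is not a cut vertex.

No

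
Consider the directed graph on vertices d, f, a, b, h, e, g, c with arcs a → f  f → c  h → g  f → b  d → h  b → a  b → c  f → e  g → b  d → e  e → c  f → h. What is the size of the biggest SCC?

5

{a, b, f, g, h} are all mutually reachable — one SCC of size 5.
{d} is an SCC by itself.
{c} is an SCC by itself.
{e} is an SCC by itself.
The largest has 5 vertices.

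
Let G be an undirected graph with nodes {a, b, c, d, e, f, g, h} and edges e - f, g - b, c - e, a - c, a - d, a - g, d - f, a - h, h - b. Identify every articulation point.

a

Removing a increases the component count from 1 to 2, so a is a cut vertex.
By contrast removing d leaves 1 component; it is not a cut vertex. No other vertex is a cut vertex either.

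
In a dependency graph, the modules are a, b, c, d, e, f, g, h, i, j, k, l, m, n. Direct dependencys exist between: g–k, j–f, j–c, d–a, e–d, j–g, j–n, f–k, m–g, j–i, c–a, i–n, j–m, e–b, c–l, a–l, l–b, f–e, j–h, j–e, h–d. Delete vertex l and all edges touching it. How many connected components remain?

1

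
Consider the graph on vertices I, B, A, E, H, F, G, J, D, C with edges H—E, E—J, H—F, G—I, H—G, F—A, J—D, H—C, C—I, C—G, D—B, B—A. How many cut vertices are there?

1

Removing H increases the component count from 1 to 2, so H is a cut vertex.
By contrast removing I leaves 1 component; it is not a cut vertex. No other vertex is a cut vertex either.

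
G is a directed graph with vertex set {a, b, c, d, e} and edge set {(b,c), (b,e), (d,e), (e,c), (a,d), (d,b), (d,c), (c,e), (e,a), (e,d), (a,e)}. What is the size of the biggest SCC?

{a, b, c, d, e} are all mutually reachable — one SCC of size 5.
The largest has 5 vertices.

5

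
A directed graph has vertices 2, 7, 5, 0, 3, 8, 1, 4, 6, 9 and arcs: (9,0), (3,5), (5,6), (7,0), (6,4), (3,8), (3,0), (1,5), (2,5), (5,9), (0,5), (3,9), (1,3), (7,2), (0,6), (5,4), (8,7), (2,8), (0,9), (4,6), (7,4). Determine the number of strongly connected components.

5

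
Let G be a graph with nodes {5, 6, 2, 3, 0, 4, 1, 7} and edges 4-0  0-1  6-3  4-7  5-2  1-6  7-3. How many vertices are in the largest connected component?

Starting from 2 we can reach 2, 5. That is one component of size 2.
Starting from 0 we can reach 0, 1, 3, 4, 6, 7. That is one component of size 6.
The largest has 6 vertices.

6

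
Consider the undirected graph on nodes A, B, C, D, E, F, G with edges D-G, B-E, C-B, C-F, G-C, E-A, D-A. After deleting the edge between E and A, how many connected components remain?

E and A are still connected via E-B-C-G-D-A, so the component count stays at 1.

1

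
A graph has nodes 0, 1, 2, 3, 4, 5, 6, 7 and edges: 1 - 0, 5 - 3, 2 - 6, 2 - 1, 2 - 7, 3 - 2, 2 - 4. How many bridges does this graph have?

removing 2 - 7 disconnects 2 from 7; removing 2 - 1 disconnects 2 from 1; removing 5 - 3 disconnects 5 from 3; removing 2 - 6 disconnects 2 from 6 — these are bridges.
In total 7 edges are bridges.

7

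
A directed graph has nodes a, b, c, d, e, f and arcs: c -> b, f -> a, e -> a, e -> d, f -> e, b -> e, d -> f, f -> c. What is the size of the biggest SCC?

{b, c, d, e, f} are all mutually reachable — one SCC of size 5.
{a} is an SCC by itself.
The largest has 5 vertices.

5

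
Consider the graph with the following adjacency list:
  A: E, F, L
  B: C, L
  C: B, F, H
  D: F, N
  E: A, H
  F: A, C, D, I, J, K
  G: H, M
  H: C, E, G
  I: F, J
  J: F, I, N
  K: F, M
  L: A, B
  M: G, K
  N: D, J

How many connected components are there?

Starting from A we can reach A, B, C, D, E, F, G, H, I, J, K, L, M, N. That is one component of size 14.
Total: 1 component.

1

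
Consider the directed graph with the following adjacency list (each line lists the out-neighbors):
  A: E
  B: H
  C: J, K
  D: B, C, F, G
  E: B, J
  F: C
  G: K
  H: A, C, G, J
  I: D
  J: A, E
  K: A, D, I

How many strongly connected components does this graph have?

1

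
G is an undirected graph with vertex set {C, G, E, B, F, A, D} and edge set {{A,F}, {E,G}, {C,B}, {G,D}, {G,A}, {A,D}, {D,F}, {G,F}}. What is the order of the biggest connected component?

5

Starting from B we can reach B, C. That is one component of size 2.
Starting from A we can reach A, D, E, F, G. That is one component of size 5.
The largest has 5 vertices.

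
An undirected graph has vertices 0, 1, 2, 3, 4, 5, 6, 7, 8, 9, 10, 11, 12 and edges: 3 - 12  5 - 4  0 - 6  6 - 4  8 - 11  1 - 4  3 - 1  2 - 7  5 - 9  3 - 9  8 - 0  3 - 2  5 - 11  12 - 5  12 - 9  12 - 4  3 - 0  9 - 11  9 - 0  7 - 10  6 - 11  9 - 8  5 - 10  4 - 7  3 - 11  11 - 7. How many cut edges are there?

The edges on the cycle 12-5-9-12 are not bridges since each lies on that cycle.
Every edge lies on some cycle, so there are no bridges.

0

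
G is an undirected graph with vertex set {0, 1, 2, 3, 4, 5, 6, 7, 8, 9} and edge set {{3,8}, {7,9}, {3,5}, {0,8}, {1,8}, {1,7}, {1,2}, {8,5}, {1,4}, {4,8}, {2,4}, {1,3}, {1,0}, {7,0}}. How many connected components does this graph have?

6 is isolated — a component by itself.
Starting from 0 we can reach 0, 1, 2, 3, 4, 5, 7, 8, 9. That is one component of size 9.
Total: 2 components.

2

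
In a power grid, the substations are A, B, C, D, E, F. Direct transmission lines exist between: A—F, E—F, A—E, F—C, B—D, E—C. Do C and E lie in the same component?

Yes

From C we can reach A, C, E, F, which includes E.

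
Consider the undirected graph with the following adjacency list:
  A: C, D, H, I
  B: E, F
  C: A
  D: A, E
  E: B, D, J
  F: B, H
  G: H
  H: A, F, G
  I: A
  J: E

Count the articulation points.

Removing A increases the component count from 1 to 3, so A is a cut vertex.
Removing E increases the component count from 1 to 2, so E is a cut vertex.
Removing H increases the component count from 1 to 2, so H is a cut vertex.
By contrast removing I leaves 1 component; it is not a cut vertex. No other vertex is a cut vertex either.

3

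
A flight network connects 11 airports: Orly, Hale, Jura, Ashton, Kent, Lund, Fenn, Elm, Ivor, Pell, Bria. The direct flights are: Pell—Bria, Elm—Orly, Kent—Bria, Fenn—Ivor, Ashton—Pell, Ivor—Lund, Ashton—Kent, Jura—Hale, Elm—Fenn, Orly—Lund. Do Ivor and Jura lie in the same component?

No

The component containing Ivor is {Elm, Fenn, Ivor, Lund, Orly}, and Jura is not in it.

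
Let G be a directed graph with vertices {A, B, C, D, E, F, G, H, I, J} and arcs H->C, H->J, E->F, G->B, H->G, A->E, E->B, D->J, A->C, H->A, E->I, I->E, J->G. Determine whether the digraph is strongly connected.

There is no directed path from A to H, so the graph is not strongly connected.

No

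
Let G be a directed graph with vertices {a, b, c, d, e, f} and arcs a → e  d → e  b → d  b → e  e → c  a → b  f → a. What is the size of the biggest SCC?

{d} is an SCC by itself.
{b} is an SCC by itself.
{a} is an SCC by itself.
{f} is an SCC by itself.
{e} is an SCC by itself.
(and 1 more singleton SCC)
The largest has 1 vertex.

1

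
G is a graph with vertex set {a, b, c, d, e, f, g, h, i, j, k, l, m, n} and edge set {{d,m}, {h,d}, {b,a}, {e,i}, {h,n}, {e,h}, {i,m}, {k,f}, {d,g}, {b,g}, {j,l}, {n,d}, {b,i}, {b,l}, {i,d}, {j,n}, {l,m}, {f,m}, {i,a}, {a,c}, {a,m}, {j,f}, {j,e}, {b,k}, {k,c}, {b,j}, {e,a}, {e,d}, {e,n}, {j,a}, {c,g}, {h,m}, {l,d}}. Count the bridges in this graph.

0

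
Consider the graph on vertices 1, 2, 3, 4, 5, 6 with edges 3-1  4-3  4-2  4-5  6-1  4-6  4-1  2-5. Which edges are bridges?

The edges on the cycle 4-2-5-4 are not bridges since each lies on that cycle.
Every edge lies on some cycle, so there are no bridges.

none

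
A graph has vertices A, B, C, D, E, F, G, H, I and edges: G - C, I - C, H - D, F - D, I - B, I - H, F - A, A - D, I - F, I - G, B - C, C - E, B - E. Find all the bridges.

The edges on the cycle F-A-D-F are not bridges since each lies on that cycle.
Every edge lies on some cycle, so there are no bridges.

none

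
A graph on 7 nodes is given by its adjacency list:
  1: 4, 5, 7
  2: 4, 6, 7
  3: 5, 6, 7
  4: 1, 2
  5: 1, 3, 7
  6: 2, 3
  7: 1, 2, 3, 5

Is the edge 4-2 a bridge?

No

After removing 4-2, the path 4-1-7-2 still connects them, so the edge is not a bridge.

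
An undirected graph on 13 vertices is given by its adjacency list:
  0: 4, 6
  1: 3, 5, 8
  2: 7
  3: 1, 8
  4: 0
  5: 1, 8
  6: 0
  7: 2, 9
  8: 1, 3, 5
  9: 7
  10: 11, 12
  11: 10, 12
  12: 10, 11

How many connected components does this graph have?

Starting from 0 we can reach 0, 4, 6. That is one component of size 3.
Starting from 10 we can reach 10, 11, 12. That is one component of size 3.
Starting from 2 we can reach 2, 7, 9. That is one component of size 3.
Starting from 1 we can reach 1, 3, 5, 8. That is one component of size 4.
Total: 4 components.

4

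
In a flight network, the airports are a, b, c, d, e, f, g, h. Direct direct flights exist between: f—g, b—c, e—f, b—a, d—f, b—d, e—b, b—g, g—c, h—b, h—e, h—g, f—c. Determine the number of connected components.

Starting from a we can reach a, b, c, d, e, f, g, h. That is one component of size 8.
Total: 1 component.

1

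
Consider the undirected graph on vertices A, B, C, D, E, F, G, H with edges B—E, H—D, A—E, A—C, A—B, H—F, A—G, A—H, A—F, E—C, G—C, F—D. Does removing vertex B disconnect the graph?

Deleting B leaves 1 component (was 1) (its neighbors A, E remain connected to each other), so B is not a cut vertex.

No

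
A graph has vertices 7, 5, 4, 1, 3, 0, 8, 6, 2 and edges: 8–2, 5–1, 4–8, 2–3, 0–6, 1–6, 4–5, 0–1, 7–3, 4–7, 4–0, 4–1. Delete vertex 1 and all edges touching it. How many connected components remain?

With 1 gone, the remaining components are: {0, 2, 3, 4, 5, 6, 7, 8}.
That is 1 component.

1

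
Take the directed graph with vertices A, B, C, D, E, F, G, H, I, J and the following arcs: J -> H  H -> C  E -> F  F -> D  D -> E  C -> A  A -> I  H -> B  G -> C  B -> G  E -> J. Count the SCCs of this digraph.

{D, E, F} are all mutually reachable — one SCC of size 3.
{J} is an SCC by itself.
{G} is an SCC by itself.
{B} is an SCC by itself.
{C} is an SCC by itself.
(and 3 more singleton SCCs)
That gives 8 strongly connected components.

8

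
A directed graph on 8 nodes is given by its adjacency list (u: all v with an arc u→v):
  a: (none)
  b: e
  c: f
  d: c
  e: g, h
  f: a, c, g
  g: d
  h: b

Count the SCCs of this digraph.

3

{c, d, f, g} are all mutually reachable — one SCC of size 4.
{b, e, h} are all mutually reachable — one SCC of size 3.
{a} is an SCC by itself.
That gives 3 strongly connected components.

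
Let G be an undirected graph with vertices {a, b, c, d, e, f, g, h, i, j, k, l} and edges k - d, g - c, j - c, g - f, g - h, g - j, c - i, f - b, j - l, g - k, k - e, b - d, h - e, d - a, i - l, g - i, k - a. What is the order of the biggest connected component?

Starting from a we can reach a, b, c, d, e, f, g, h, i, j, k, l. That is one component of size 12.
The largest has 12 vertices.

12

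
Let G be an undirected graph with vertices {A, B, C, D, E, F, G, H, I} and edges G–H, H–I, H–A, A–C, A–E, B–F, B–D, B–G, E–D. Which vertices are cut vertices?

Removing A increases the component count from 1 to 2, so A is a cut vertex.
Removing B increases the component count from 1 to 2, so B is a cut vertex.
Removing H increases the component count from 1 to 2, so H is a cut vertex.
By contrast removing D leaves 1 component; it is not a cut vertex. No other vertex is a cut vertex either.

A, B, H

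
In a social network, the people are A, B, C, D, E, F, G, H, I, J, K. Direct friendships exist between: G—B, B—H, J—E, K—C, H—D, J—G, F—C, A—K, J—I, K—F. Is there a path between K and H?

The component containing K is {A, C, F, K}, and H is not in it.

No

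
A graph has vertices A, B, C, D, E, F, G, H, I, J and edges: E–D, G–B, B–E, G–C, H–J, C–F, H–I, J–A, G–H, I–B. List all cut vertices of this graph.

B, C, E, G, H, J

Removing B increases the component count from 1 to 2, so B is a cut vertex.
Removing C increases the component count from 1 to 2, so C is a cut vertex.
Removing E increases the component count from 1 to 2, so E is a cut vertex.
Likewise G, H, J are cut vertices.
By contrast removing D leaves 1 component; it is not a cut vertex. No other vertex is a cut vertex either.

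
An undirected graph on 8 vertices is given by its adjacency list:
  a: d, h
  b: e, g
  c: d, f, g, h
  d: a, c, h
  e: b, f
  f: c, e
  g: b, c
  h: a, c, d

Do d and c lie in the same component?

Yes

From d we can reach a, b, c, d, e, f, g, h, which includes c.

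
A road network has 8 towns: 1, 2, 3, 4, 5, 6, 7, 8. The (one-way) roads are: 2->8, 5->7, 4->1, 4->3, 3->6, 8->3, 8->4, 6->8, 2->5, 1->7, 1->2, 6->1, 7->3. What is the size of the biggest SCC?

8

{1, 2, 3, 4, 5, 6, 7, 8} are all mutually reachable — one SCC of size 8.
The largest has 8 vertices.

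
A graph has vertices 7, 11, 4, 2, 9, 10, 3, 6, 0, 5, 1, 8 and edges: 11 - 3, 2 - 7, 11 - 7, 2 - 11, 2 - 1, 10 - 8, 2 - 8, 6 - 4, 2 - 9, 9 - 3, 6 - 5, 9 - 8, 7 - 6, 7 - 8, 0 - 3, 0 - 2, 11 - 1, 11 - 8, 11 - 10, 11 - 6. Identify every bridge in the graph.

4-6, 5-6

The edges on the cycle 2-9-8-11-2 are not bridges since each lies on that cycle.
But removing 6 - 4 disconnects 6 from 4; removing 5 - 6 disconnects 5 from 6 — these are bridges.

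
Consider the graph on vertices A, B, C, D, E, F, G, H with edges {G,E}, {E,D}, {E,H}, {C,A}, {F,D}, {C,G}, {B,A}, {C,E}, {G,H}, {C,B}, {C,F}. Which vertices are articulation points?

C

Removing C increases the component count from 1 to 2, so C is a cut vertex.
By contrast removing B leaves 1 component; it is not a cut vertex. No other vertex is a cut vertex either.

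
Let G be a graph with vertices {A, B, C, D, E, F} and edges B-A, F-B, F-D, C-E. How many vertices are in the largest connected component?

4

Starting from C we can reach C, E. That is one component of size 2.
Starting from A we can reach A, B, D, F. That is one component of size 4.
The largest has 4 vertices.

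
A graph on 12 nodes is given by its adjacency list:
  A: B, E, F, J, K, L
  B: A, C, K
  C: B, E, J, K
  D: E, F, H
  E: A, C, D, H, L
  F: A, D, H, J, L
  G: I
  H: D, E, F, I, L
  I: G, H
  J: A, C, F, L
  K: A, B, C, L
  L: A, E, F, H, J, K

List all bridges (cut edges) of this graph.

G-I, H-I

The edges on the cycle A-L-E-D-H-F-A are not bridges since each lies on that cycle.
But removing H-I disconnects H from I; removing G-I disconnects G from I — these are bridges.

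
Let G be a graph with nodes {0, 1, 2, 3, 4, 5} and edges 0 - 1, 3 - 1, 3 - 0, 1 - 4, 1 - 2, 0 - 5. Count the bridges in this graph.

The edges on the cycle 3-0-1-3 are not bridges since each lies on that cycle.
But removing 1 - 4 disconnects 1 from 4; removing 0 - 5 disconnects 0 from 5; removing 1 - 2 disconnects 1 from 2 — these are bridges.
That makes 3 bridges.

3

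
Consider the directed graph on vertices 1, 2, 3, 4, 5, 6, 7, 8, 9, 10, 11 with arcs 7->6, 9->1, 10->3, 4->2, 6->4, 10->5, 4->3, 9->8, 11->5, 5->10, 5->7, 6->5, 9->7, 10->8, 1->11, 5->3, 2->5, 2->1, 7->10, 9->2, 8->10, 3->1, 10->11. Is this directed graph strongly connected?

There is no directed path from 8 to 9, so the graph is not strongly connected.

No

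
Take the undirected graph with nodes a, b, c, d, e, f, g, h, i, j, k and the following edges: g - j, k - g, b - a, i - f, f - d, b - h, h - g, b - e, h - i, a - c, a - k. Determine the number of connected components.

1

Starting from a we can reach a, b, c, d, e, f, g, h, i, j, k. That is one component of size 11.
Total: 1 component.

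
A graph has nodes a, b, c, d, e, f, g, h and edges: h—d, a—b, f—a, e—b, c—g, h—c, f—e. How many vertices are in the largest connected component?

Starting from c we can reach c, d, g, h. That is one component of size 4.
Starting from a we can reach a, b, e, f. That is one component of size 4.
The largest has 4 vertices.

4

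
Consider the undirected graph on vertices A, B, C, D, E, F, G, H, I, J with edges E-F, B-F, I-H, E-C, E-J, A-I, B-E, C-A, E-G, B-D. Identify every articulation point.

A, B, C, E, I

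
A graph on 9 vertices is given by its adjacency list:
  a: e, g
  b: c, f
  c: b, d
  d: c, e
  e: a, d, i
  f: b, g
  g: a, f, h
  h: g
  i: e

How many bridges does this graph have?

2

The edges on the cycle d-e-a-g-f-b-c-d are not bridges since each lies on that cycle.
But removing i-e disconnects i from e; removing g-h disconnects g from h — these are bridges.
That makes 2 bridges.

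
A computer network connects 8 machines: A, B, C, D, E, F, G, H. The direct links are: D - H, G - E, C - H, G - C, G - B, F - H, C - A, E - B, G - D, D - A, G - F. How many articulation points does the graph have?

Removing G increases the component count from 1 to 2, so G is a cut vertex.
By contrast removing F leaves 1 component; it is not a cut vertex. No other vertex is a cut vertex either.

1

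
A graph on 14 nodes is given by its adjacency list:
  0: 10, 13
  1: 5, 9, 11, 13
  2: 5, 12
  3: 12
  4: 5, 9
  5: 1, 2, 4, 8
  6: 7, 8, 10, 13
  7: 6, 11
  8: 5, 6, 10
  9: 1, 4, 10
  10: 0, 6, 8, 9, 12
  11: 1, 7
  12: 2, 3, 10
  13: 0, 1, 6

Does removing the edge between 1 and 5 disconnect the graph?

After removing 1-5, the path 1-9-4-5 still connects them, so the edge is not a bridge.

No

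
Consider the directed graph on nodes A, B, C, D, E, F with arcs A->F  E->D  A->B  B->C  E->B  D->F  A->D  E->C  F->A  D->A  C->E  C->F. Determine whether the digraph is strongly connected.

From E we can reach every vertex (A, B, C, D, E, F), and every vertex can reach E (A, B, C, D, E, F). So the whole graph is one strongly connected component.

Yes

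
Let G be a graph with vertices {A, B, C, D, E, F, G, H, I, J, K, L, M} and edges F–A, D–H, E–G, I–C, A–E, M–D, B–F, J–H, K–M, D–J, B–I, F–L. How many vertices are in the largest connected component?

Starting from D we can reach D, H, J, K, M. That is one component of size 5.
Starting from A we can reach A, B, C, E, F, G, I, L. That is one component of size 8.
The largest has 8 vertices.

8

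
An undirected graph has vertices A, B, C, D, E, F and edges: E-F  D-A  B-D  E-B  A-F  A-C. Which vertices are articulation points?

A

Removing A increases the component count from 1 to 2, so A is a cut vertex.
By contrast removing D leaves 1 component; it is not a cut vertex. No other vertex is a cut vertex either.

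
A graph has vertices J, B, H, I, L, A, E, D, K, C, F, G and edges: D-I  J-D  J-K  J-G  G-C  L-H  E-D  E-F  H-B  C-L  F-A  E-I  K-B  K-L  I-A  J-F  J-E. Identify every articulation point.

Removing J increases the component count from 1 to 2, so J is a cut vertex.
By contrast removing F leaves 1 component; it is not a cut vertex. No other vertex is a cut vertex either.

J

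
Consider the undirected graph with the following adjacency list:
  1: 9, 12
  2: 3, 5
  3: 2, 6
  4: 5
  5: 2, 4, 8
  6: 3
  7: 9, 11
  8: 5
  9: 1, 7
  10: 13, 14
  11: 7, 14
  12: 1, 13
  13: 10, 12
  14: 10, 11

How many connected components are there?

Starting from 2 we can reach 2, 3, 4, 5, 6, 8. That is one component of size 6.
Starting from 1 we can reach 1, 7, 9, 10, 11, 12, 13, 14. That is one component of size 8.
Total: 2 components.

2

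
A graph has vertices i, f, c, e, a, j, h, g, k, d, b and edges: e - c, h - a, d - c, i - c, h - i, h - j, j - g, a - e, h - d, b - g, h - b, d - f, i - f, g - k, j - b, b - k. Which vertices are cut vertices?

Removing h increases the component count from 1 to 2, so h is a cut vertex.
By contrast removing f leaves 1 component; it is not a cut vertex. No other vertex is a cut vertex either.

h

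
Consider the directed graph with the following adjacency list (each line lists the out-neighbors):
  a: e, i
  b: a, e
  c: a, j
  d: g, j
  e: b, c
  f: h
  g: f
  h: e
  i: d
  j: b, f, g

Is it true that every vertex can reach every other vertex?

From g we can reach every vertex (a, b, c, d, e, f, g, h, i, j), and every vertex can reach g (a, b, c, d, e, f, g, h, i, j). So the whole graph is one strongly connected component.

Yes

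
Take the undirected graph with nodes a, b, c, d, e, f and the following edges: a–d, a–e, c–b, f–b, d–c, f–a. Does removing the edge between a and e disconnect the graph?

Yes

Removing a–e leaves no path between a and e: the component count goes from 1 to 2. So it is a bridge.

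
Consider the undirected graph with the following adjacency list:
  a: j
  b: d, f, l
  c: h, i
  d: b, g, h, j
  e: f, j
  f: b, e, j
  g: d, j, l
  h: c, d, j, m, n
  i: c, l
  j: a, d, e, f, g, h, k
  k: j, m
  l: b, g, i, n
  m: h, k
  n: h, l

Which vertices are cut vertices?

j

Removing j increases the component count from 1 to 2, so j is a cut vertex.
By contrast removing m leaves 1 component; it is not a cut vertex. No other vertex is a cut vertex either.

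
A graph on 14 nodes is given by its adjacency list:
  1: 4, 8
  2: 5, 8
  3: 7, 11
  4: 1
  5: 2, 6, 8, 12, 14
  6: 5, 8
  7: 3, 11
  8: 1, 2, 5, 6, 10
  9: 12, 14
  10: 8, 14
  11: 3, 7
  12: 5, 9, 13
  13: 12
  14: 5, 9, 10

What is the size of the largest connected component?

Starting from 3 we can reach 3, 7, 11. That is one component of size 3.
Starting from 1 we can reach 1, 2, 4, 5, 6, 8, 9, 10, 12, 13, 14. That is one component of size 11.
The largest has 11 vertices.

11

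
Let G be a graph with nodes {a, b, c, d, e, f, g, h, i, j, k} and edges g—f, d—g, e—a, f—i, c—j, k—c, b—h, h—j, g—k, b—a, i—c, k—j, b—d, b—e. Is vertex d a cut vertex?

No

Deleting d leaves 1 component (was 1) (its neighbors b, g remain connected to each other), so d is not a cut vertex.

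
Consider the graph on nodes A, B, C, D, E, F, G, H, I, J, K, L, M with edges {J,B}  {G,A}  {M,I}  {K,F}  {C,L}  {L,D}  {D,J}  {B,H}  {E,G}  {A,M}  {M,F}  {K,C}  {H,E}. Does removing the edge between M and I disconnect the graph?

Yes

Removing M—I leaves no path between M and I: the component count goes from 1 to 2. So it is a bridge.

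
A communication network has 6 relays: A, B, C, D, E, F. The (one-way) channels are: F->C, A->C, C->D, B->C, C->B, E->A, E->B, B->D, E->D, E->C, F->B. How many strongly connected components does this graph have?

{B, C} are all mutually reachable — one SCC of size 2.
{F} is an SCC by itself.
{D} is an SCC by itself.
{A} is an SCC by itself.
{E} is an SCC by itself.
That gives 5 strongly connected components.

5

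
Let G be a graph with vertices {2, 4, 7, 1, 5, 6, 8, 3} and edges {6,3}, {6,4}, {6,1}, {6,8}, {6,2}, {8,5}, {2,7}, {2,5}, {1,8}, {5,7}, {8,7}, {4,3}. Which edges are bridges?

The edges on the cycle 6-4-3-6 are not bridges since each lies on that cycle.
Every edge lies on some cycle, so there are no bridges.

none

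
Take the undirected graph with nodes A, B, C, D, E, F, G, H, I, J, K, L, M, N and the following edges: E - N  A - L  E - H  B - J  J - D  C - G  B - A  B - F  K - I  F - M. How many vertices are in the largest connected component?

7

Starting from C we can reach C, G. That is one component of size 2.
Starting from I we can reach I, K. That is one component of size 2.
Starting from E we can reach E, H, N. That is one component of size 3.
Starting from A we can reach A, B, D, F, J, L, M. That is one component of size 7.
The largest has 7 vertices.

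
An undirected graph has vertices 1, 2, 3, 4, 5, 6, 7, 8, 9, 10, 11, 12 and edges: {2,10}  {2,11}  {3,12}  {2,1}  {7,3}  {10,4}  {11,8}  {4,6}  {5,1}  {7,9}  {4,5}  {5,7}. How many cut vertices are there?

6

Removing 2 increases the component count from 1 to 2, so 2 is a cut vertex.
Removing 3 increases the component count from 1 to 2, so 3 is a cut vertex.
Removing 4 increases the component count from 1 to 2, so 4 is a cut vertex.
Likewise 5, 7, 11 are cut vertices.
By contrast removing 9 leaves 1 component; it is not a cut vertex. No other vertex is a cut vertex either.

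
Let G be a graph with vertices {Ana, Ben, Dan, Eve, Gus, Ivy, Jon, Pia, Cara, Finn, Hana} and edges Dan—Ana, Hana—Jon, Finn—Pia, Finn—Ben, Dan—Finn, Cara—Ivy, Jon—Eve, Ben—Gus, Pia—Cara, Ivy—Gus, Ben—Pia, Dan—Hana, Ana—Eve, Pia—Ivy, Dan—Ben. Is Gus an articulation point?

Deleting Gus leaves 1 component (was 1) (its neighbors Ben, Ivy remain connected to each other), so Gus is not a cut vertex.

No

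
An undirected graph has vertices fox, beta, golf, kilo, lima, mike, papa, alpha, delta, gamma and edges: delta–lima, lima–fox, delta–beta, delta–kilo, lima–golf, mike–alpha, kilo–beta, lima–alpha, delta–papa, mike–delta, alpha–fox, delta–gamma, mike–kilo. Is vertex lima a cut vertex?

Deleting lima raises the number of components from 1 to 2, so lima is a cut vertex.

Yes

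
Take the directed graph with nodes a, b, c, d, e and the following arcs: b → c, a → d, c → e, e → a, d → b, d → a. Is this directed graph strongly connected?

From c we can reach every vertex (a, b, c, d, e), and every vertex can reach c (a, b, c, d, e). So the whole graph is one strongly connected component.

Yes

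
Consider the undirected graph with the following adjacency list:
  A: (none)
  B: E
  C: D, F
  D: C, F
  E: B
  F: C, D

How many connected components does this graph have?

A is isolated — a component by itself.
Starting from B we can reach B, E. That is one component of size 2.
Starting from C we can reach C, D, F. That is one component of size 3.
Total: 3 components.

3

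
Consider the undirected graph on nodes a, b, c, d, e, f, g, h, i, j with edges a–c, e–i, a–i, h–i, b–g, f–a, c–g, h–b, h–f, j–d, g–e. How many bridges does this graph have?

1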